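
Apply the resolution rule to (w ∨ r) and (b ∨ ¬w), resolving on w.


The clauses contain complementary literals w and ¬w.
Resolution eliminates this pair and disjoins the remaining literals (merging duplicates).

(r ∨ b)


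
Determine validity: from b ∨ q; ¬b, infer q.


This matches the form of disjunctive syllogism: the conclusion follows in every model of the premises.

Valid.


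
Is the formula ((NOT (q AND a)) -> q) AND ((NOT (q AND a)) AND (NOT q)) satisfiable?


Check all 4 assignments over {a, q}:
a | q | φ
---------
F | F | F
T | F | F
F | T | F
T | T | F
No assignment makes the formula true.

Unsatisfiable.


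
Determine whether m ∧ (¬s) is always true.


Build the truth table over {m, s}:
m | s | φ
---------
F | F | F
T | F | T
F | T | F
T | T | F
Counterexample at row 1: with m=F, s=F, the formula is F.

No, it is not a tautology.


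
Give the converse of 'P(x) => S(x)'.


The converse of (P → Q) is (Q → P). It is not in general equivalent to the original.
Here P = 'P(x)' and Q = 'S(x)'.

If S(x), then P(x).


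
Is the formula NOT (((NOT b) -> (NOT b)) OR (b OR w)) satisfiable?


Check all 4 assignments over {b, w}:
b | w | φ
---------
F | F | F
T | F | F
F | T | F
T | T | F
No assignment makes the formula true.

Unsatisfiable.


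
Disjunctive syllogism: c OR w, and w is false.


Disjunctive syllogism: from (P ∨ Q) and ¬P, infer Q.
One disjunct, 'w', is ruled out; the other must hold.

c


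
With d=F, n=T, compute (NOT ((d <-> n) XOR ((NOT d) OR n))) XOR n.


Substitute d=F, n=T:
d <-> n = F <-> T = F
NOT d = T
(NOT d) OR n = T OR T = T
(d <-> n) XOR ((NOT d) OR n) = F XOR T = T
NOT ((d <-> n) XOR ((NOT d) OR n)) = F
(NOT ((d <-> n) XOR ((NOT d) OR n))) XOR n = F XOR T = T

T


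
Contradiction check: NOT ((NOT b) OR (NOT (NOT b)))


Truth table over {b}:
b | φ
-----
F | F
T | F
Every row is false.

Yes, it is a contradiction.


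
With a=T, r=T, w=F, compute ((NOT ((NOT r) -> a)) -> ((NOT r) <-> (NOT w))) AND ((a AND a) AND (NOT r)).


Substitute a=T, r=T, w=F:
… (earlier sub-steps elided)
(NOT r) -> a = F -> T = T
NOT ((NOT r) -> a) = F
NOT r = F
NOT w = T
(NOT r) <-> (NOT w) = F <-> T = F
(NOT ((NOT r) -> a)) -> ((NOT r) <-> (NOT w)) = F -> F = T
a AND a = T AND T = T
NOT r = F
(a AND a) AND (NOT r) = T AND F = F
((NOT ((NOT r) -> a)) -> ((NOT r) <-> (NOT w))) AND ((a AND a) AND (NOT r)) = T AND F = F

F


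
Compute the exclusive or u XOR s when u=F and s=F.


Exclusive or is true when exactly one operand is true.
Substitute: u=F, s=F.
F XOR F evaluates to F.

F


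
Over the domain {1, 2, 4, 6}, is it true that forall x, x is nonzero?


Evaluate the predicate on each element: 1:True, 2:True, 4:True, 6:True.
Every element satisfies the predicate.

True


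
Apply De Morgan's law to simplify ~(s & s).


De Morgan: the negation of a conjunction is the disjunction of the negations.
Distribute ~ across &, flipping it to |, and negate each literal.

(~s) | (~s)


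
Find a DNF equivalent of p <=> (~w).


Step 1: p ↔ (¬w) is true exactly when both agree: (p ∧ (¬w)) ∨ (¬p ∧ ¬(¬w)).
Step 2: Eliminate any double negations (¬¬X = X).

(p & (~w)) | ((~p) & w)


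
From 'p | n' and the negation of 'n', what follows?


Disjunctive syllogism: from (P ∨ Q) and ¬P, infer Q.
One disjunct, 'n', is ruled out; the other must hold.

p


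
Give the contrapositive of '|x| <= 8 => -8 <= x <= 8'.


The contrapositive of (P → Q) is (¬Q → ¬P); it is logically equivalent to the original.
Here P = '|x| <= 8' and Q = '-8 <= x <= 8'.

If not (-8 <= x <= 8), then not (|x| <= 8).


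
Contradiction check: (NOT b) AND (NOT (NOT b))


Truth table over {b}:
b | φ
-----
F | F
T | F
Every row is false.

Yes, it is a contradiction.


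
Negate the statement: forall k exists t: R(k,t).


Negation flips each quantifier (∀↔∃) and negates the inner predicate.
¬(forall k exists t: φ) = exists k forall t: ¬φ.

exists k forall t: ~(R(k,t))


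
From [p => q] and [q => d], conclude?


Hypothetical syllogism: from (P → Q) and (Q → R), infer (P → R).
Chain the two implications through the shared middle term 'q'.

p => d


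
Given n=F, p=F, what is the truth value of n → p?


Implication is false only when antecedent is true and consequent is false.
Substitute: n=F, p=F.
F → F evaluates to T.

T


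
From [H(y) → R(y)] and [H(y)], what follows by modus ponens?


Modus ponens: from (P → Q) and P, infer Q.
P = 'H(y)' is asserted, and P → Q holds, so Q follows.

R(y).


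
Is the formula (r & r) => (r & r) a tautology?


Build the truth table over {r}:
r | φ
-----
False | True
True | True
Every row evaluates to true.

Yes, it is a tautology.


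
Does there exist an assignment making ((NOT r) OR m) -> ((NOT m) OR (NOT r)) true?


Search for a satisfying assignment over {m, r}.
Try m=F, r=F: the formula evaluates to T.
A satisfying assignment exists.

Satisfiable.


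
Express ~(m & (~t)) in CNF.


Step 1: Apply De Morgan: ¬(m ∧ (¬t)) = ¬m ∨ ¬(¬t).
Step 2: Eliminate any double negations (¬¬X = X).

(~m) | t


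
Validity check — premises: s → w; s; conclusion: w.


This matches the form of modus ponens: the conclusion follows in every model of the premises.

Valid.


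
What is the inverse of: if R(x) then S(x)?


The inverse of (P → Q) is (¬P → ¬Q). It is equivalent to the converse, not to the original.
Here P = 'R(x)' and Q = 'S(x)'.

If not (R(x)), then not (S(x)).


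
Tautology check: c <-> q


Build the truth table over {c, q}:
c | q | φ
---------
F | F | T
T | F | F
F | T | F
T | T | T
Counterexample at row 2: with c=T, q=F, the formula is F.

No, it is not a tautology.


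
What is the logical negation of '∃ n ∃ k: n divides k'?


Negation flips each quantifier (∀↔∃) and negates the inner predicate.
¬(∃ n ∃ k: φ) = ∀ n ∀ k: ¬φ.

∀ n ∀ k: ¬(n divides k)


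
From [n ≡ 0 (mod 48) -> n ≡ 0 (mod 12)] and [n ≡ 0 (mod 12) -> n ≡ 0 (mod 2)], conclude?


Hypothetical syllogism: from (P → Q) and (Q → R), infer (P → R).
Chain the two implications through the shared middle term 'n ≡ 0 (mod 12)'.

n ≡ 0 (mod 48) -> n ≡ 0 (mod 2)


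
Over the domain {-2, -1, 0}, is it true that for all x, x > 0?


Evaluate the predicate on each element: -2:F, -1:F, 0:F.
Counterexample x = -2 fails the predicate.

F


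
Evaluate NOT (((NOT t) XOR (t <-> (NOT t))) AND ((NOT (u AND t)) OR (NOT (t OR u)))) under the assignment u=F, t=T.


Substitute u=F, t=T:
… (earlier sub-steps elided)
NOT t = F
t <-> (NOT t) = T <-> F = F
(NOT t) XOR (t <-> (NOT t)) = F XOR F = F
u AND t = F AND T = F
NOT (u AND t) = T
t OR u = T OR F = T
NOT (t OR u) = F
(NOT (u AND t)) OR (NOT (t OR u)) = T OR F = T
((NOT t) XOR (t <-> (NOT t))) AND ((NOT (u AND t)) OR (NOT (t OR u))) = F AND T = F
NOT (((NOT t) XOR (t <-> (NOT t))) AND ((NOT (u AND t)) OR (NOT (t OR u)))) = T

T


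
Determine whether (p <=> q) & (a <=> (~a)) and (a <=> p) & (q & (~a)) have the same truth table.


Compare truth tables:
a | p | q | φ | ψ
-----------------
False | False | False | False | False
True | False | False | False | False
False | True | False | False | False
True | True | False | False | False
False | False | True | False | True
True | False | True | False | False
False | True | True | False | False
True | True | True | False | False
They differ at row 5 (a=False, p=False, q=True): φ=False but ψ=True.

No, they are not logically equivalent.


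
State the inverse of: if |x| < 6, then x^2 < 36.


The inverse of (P → Q) is (¬P → ¬Q). It is equivalent to the converse, not to the original.
Here P = '|x| < 6' and Q = 'x^2 < 36'.

If not (|x| < 6), then not (x^2 < 36).


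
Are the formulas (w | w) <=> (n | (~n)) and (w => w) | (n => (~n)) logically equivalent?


Compare truth tables:
n | w | φ | ψ
-------------
False | False | False | True
True | False | False | True
False | True | True | True
True | True | True | True
They differ at row 1 (n=False, w=False): φ=False but ψ=True.

No, they are not logically equivalent.


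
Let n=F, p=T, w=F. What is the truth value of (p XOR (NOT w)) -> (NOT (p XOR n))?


Substitute n=F, p=T, w=F:
NOT w = T
p XOR (NOT w) = T XOR T = F
p XOR n = T XOR F = T
NOT (p XOR n) = F
(p XOR (NOT w)) -> (NOT (p XOR n)) = F -> F = T

T


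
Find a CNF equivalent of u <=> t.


Step 1: Rewrite u ↔ t as (u → t) ∧ (t → u).
Step 2: Rewrite each implication as a disjunction.

((~u) | t) & ((~t) | u)


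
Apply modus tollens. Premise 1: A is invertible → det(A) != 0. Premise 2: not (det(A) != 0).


Modus tollens: from (P → Q) and ¬Q, infer ¬P.
Q = 'det(A) != 0' is denied; since P → Q, P must also fail.

Not (A is invertible).


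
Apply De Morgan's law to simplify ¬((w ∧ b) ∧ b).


De Morgan: the negation of a conjunction is the disjunction of the negations.
Distribute ¬ across ∧, flipping it to ∨, and negate each literal.

((¬w) ∨ (¬b)) ∨ (¬b)


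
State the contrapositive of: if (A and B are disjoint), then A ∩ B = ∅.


The contrapositive of (P → Q) is (¬Q → ¬P); it is logically equivalent to the original.
Here P = '(A and B are disjoint)' and Q = 'A ∩ B = ∅'.

If not (A ∩ B = ∅), then not ((A and B are disjoint)).


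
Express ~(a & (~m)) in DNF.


Step 1: Apply De Morgan: ¬(a ∧ (¬m)) = ¬a ∨ ¬(¬m).
Step 2: Eliminate any double negations (¬¬X = X).

(~a) | m


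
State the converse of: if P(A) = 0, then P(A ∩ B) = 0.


The converse of (P → Q) is (Q → P). It is not in general equivalent to the original.
Here P = 'P(A) = 0' and Q = 'P(A ∩ B) = 0'.

If P(A ∩ B) = 0, then P(A) = 0.


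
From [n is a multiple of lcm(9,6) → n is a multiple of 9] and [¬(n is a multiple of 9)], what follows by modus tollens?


Modus tollens: from (P → Q) and ¬Q, infer ¬P.
Q = 'n is a multiple of 9' is denied; since P → Q, P must also fail.

Not (n is a multiple of lcm(9,6)).


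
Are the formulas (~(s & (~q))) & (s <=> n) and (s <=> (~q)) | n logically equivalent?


Compare truth tables:
n | q | s | φ | ψ
-----------------
False | False | False | True | False
True | False | False | False | True
False | True | False | True | True
True | True | False | False | True
False | False | True | False | True
True | False | True | False | True
False | True | True | False | False
True | True | True | True | True
They differ at row 1 (n=False, q=False, s=False): φ=True but ψ=False.

No, they are not logically equivalent.


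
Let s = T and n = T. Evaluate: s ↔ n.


Biconditional is true when both operands have the same truth value.
Substitute: s=T, n=T.
T ↔ T evaluates to T.

T


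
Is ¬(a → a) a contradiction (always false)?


Truth table over {a}:
a | φ
-----
F | F
T | F
Every row is false.

Yes, it is a contradiction.


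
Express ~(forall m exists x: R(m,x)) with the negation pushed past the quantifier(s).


Negation flips each quantifier (∀↔∃) and negates the inner predicate.
¬(forall m exists x: φ) = exists m forall x: ¬φ.

exists m forall x: ~(R(m,x))


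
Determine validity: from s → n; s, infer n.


This matches the form of modus ponens: the conclusion follows in every model of the premises.

Valid.


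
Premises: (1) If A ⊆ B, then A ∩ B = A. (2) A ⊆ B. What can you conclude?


Modus ponens: from (P → Q) and P, infer Q.
P = 'A ⊆ B' is asserted, and P → Q holds, so Q follows.

A ∩ B = A.


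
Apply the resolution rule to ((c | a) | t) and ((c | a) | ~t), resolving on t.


The clauses contain complementary literals t and ~t.
Resolution eliminates this pair and disjoins the remaining literals (merging duplicates).

(c | a)


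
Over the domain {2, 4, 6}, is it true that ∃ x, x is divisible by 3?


Evaluate the predicate on each element: 2:F, 4:F, 6:T.
Witness x = 6 satisfies the predicate.

T


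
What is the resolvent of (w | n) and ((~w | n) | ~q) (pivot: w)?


The clauses contain complementary literals w and ~w.
Resolution eliminates this pair and disjoins the remaining literals (merging duplicates).

(n | ~q)


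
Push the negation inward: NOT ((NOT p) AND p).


De Morgan: the negation of a conjunction is the disjunction of the negations.
Distribute NOT across AND, flipping it to OR, and negate each literal.

p OR (NOT p)


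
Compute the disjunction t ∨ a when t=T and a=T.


Disjunction is false only when both operands are false.
Substitute: t=T, a=T.
T ∨ T evaluates to T.

T


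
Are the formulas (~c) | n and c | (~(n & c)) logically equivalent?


Compare truth tables:
c | n | φ | ψ
-------------
False | False | True | True
True | False | False | True
False | True | True | True
True | True | True | True
They differ at row 2 (c=True, n=False): φ=False but ψ=True.

No, they are not logically equivalent.


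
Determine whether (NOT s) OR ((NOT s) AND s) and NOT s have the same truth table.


Compare truth tables:
s | φ | ψ
---------
F | T | T
T | F | F
The columns φ and ψ agree on every row.

Yes, they are logically equivalent.


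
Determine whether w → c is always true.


Build the truth table over {c, w}:
c | w | φ
---------
F | F | T
T | F | T
F | T | F
T | T | T
Counterexample at row 3: with c=F, w=T, the formula is F.

No, it is not a tautology.


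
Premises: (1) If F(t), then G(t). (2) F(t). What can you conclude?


Modus ponens: from (P → Q) and P, infer Q.
P = 'F(t)' is asserted, and P → Q holds, so Q follows.

G(t).


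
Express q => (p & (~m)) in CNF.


Step 1: Rewrite q → (p ∧ (¬m)) as ¬q ∨ (p ∧ (¬m)).
Step 2: Distribute ∨ over ∧.

((~q) | p) & ((~q) | (~m))


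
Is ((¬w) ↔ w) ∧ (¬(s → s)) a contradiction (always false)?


Truth table over {s, w}:
s | w | φ
---------
F | F | F
T | F | F
F | T | F
T | T | F
Every row is false.

Yes, it is a contradiction.


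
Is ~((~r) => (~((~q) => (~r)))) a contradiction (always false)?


Truth table over {q, r}:
q | r | φ
---------
False | False | True
True | False | True
False | True | False
True | True | False
Satisfying assignment at row 1: q=False, r=False gives True.

No, it is not a contradiction.


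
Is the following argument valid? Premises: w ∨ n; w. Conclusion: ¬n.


This is affirming a disjunct (fallacy). There exist truth assignments where the premises are all true but the conclusion is false.

Invalid.


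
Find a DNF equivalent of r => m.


Step 1: Rewrite r → m as ¬r ∨ m.

(~r) | m


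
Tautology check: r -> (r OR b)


Build the truth table over {b, r}:
b | r | φ
---------
F | F | T
T | F | T
F | T | T
T | T | T
Every row evaluates to true.

Yes, it is a tautology.


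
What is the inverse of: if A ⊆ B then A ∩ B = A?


The inverse of (P → Q) is (¬P → ¬Q). It is equivalent to the converse, not to the original.
Here P = 'A ⊆ B' and Q = 'A ∩ B = A'.

If not (A ⊆ B), then not (A ∩ B = A).


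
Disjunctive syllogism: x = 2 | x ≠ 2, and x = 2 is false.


Disjunctive syllogism: from (P ∨ Q) and ¬P, infer Q.
One disjunct, 'x = 2', is ruled out; the other must hold.

x ≠ 2


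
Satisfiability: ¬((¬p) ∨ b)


Search for a satisfying assignment over {b, p}.
Try b=F, p=T: the formula evaluates to T.
A satisfying assignment exists.

Satisfiable.


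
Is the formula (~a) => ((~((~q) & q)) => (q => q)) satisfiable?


Search for a satisfying assignment over {a, q}.
Try a=False, q=False: the formula evaluates to True.
A satisfying assignment exists.

Satisfiable.


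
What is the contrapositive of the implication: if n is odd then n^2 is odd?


The contrapositive of (P → Q) is (¬Q → ¬P); it is logically equivalent to the original.
Here P = 'n is odd' and Q = 'n^2 is odd'.

If not (n^2 is odd), then not (n is odd).


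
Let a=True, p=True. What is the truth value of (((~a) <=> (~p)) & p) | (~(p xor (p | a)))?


Substitute a=True, p=True:
~a = False
~p = False
(~a) <=> (~p) = False <=> False = True
((~a) <=> (~p)) & p = True & True = True
p | a = True | True = True
p xor (p | a) = True xor True = False
~(p xor (p | a)) = True
(((~a) <=> (~p)) & p) | (~(p xor (p | a))) = True | True = True

True


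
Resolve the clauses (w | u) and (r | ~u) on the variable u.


The clauses contain complementary literals u and ~u.
Resolution eliminates this pair and disjoins the remaining literals (merging duplicates).

(w | r)


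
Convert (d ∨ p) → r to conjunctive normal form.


Step 1: Rewrite as ¬(d ∨ p) ∨ r = (¬d ∧ ¬p) ∨ r.
Step 2: Distribute ∨ over ∧.

((¬d) ∨ r) ∧ ((¬p) ∨ r)


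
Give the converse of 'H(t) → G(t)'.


The converse of (P → Q) is (Q → P). It is not in general equivalent to the original.
Here P = 'H(t)' and Q = 'G(t)'.

If G(t), then H(t).


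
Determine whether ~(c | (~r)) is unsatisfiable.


Truth table over {c, r}:
c | r | φ
---------
False | False | False
True | False | False
False | True | True
True | True | False
Satisfying assignment at row 3: c=False, r=True gives True.

No, it is not a contradiction.


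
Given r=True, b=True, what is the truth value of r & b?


Conjunction is true only when both operands are true.
Substitute: r=True, b=True.
True & True evaluates to True.

True


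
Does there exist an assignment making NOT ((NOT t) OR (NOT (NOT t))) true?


Check all 2 assignments over {t}:
t | φ
-----
F | F
T | F
No assignment makes the formula true.

Unsatisfiable.


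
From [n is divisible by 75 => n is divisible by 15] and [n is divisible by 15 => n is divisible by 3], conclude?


Hypothetical syllogism: from (P → Q) and (Q → R), infer (P → R).
Chain the two implications through the shared middle term 'n is divisible by 15'.

n is divisible by 75 => n is divisible by 3


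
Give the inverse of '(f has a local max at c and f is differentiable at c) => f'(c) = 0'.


The inverse of (P → Q) is (¬P → ¬Q). It is equivalent to the converse, not to the original.
Here P = '(f has a local max at c and f is differentiable at c)' and Q = 'f'(c) = 0'.

If not ((f has a local max at c and f is differentiable at c)), then not (f'(c) = 0).


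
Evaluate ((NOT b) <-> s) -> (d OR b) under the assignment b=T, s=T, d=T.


Substitute b=T, s=T, d=T:
NOT b = F
(NOT b) <-> s = F <-> T = F
d OR b = T OR T = T
((NOT b) <-> s) -> (d OR b) = F -> T = T

T


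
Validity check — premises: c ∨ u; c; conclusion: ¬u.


This is affirming a disjunct (fallacy). There exist truth assignments where the premises are all true but the conclusion is false.

Invalid.


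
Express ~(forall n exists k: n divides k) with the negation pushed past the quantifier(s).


Negation flips each quantifier (∀↔∃) and negates the inner predicate.
¬(forall n exists k: φ) = exists n forall k: ¬φ.

exists n forall k: ~(n divides k)


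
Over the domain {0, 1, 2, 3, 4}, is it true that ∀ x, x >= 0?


Evaluate the predicate on each element: 0:T, 1:T, 2:T, 3:T, 4:T.
Every element satisfies the predicate.

T


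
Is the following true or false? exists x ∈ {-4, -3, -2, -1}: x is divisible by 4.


Evaluate the predicate on each element: -4:True, -3:False, -2:False, -1:False.
Witness x = -4 satisfies the predicate.

True


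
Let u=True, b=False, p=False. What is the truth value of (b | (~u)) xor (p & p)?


Substitute u=True, b=False, p=False:
~u = False
b | (~u) = False | False = False
p & p = False & False = False
(b | (~u)) xor (p & p) = False xor False = False

False


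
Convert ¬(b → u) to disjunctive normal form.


Step 1: Rewrite implication then negate: ¬(¬b ∨ u) = b ∧ ¬u.

b ∧ (¬u)


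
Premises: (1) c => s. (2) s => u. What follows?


Hypothetical syllogism: from (P → Q) and (Q → R), infer (P → R).
Chain the two implications through the shared middle term 's'.

c => u


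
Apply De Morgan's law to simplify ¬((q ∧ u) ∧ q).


De Morgan: the negation of a conjunction is the disjunction of the negations.
Distribute ¬ across ∧, flipping it to ∨, and negate each literal.

((¬q) ∨ (¬u)) ∨ (¬q)


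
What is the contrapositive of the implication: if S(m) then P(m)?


The contrapositive of (P → Q) is (¬Q → ¬P); it is logically equivalent to the original.
Here P = 'S(m)' and Q = 'P(m)'.

If not (P(m)), then not (S(m)).


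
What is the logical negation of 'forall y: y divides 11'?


¬(forall x: φ) = exists x: ¬φ, and ¬(exists x: φ) = forall x: ¬φ.
Apply to the universal statement.

exists y: ~(y divides 11)


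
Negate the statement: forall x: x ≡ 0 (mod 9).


¬(forall x: φ) = exists x: ¬φ, and ¬(exists x: φ) = forall x: ¬φ.
Apply to the universal statement.

exists x: ~(x ≡ 0 (mod 9))


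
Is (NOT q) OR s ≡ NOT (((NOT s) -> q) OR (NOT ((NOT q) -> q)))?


Compare truth tables:
q | s | φ | ψ
-------------
F | F | T | F
T | F | F | F
F | T | T | F
T | T | T | F
They differ at row 1 (q=F, s=F): φ=T but ψ=F.

No, they are not logically equivalent.


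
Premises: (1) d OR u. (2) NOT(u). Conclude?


Disjunctive syllogism: from (P ∨ Q) and ¬P, infer Q.
One disjunct, 'u', is ruled out; the other must hold.

d


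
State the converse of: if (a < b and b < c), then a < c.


The converse of (P → Q) is (Q → P). It is not in general equivalent to the original.
Here P = '(a < b and b < c)' and Q = 'a < c'.

If a < c, then (a < b and b < c).


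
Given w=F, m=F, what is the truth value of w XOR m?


Exclusive or is true when exactly one operand is true.
Substitute: w=F, m=F.
F XOR F evaluates to F.

F


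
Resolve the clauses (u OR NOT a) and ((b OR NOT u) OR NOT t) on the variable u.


The clauses contain complementary literals u and NOTu.
Resolution eliminates this pair and disjoins the remaining literals (merging duplicates).

((NOT a OR b) OR NOT t)


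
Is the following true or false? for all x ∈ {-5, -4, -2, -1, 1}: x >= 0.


Evaluate the predicate on each element: -5:F, -4:F, -2:F, -1:F, 1:T.
Counterexample x = -5 fails the predicate.

F


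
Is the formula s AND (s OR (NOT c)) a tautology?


Build the truth table over {c, s}:
c | s | φ
---------
F | F | F
T | F | F
F | T | T
T | T | T
Counterexample at row 1: with c=F, s=F, the formula is F.

No, it is not a tautology.


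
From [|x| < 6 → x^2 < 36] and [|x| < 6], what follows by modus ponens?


Modus ponens: from (P → Q) and P, infer Q.
P = '|x| < 6' is asserted, and P → Q holds, so Q follows.

x^2 < 36.


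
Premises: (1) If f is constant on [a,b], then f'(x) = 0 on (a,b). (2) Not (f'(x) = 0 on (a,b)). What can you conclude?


Modus tollens: from (P → Q) and ¬Q, infer ¬P.
Q = 'f'(x) = 0 on (a,b)' is denied; since P → Q, P must also fail.

Not (f is constant on [a,b]).


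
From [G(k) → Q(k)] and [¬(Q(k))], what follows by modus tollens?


Modus tollens: from (P → Q) and ¬Q, infer ¬P.
Q = 'Q(k)' is denied; since P → Q, P must also fail.

Not (G(k)).


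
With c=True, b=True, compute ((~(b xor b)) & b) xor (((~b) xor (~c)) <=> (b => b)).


Substitute c=True, b=True:
b xor b = True xor True = False
~(b xor b) = True
(~(b xor b)) & b = True & True = True
~b = False
~c = False
(~b) xor (~c) = False xor False = False
b => b = True => True = True
((~b) xor (~c)) <=> (b => b) = False <=> True = False
((~(b xor b)) & b) xor (((~b) xor (~c)) <=> (b => b)) = True xor False = True

True


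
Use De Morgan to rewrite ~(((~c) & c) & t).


De Morgan: the negation of a conjunction is the disjunction of the negations.
Distribute ~ across &, flipping it to |, and negate each literal.

(c | (~c)) | (~t)


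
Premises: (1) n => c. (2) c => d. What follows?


Hypothetical syllogism: from (P → Q) and (Q → R), infer (P → R).
Chain the two implications through the shared middle term 'c'.

n => d


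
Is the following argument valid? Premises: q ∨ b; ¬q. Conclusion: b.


This matches the form of disjunctive syllogism: the conclusion follows in every model of the premises.

Valid.


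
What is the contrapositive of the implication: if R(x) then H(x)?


The contrapositive of (P → Q) is (¬Q → ¬P); it is logically equivalent to the original.
Here P = 'R(x)' and Q = 'H(x)'.

If not (H(x)), then not (R(x)).


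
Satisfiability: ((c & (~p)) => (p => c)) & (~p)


Search for a satisfying assignment over {c, p}.
Try c=False, p=False: the formula evaluates to True.
A satisfying assignment exists.

Satisfiable.


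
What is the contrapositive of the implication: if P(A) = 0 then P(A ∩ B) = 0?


The contrapositive of (P → Q) is (¬Q → ¬P); it is logically equivalent to the original.
Here P = 'P(A) = 0' and Q = 'P(A ∩ B) = 0'.

If not (P(A ∩ B) = 0), then not (P(A) = 0).


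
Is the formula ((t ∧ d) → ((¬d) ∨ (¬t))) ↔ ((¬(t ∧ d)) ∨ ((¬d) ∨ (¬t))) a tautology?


Build the truth table over {d, t}:
d | t | φ
---------
F | F | T
T | F | T
F | T | T
T | T | T
Every row evaluates to true.

Yes, it is a tautology.


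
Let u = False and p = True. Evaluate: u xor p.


Exclusive or is true when exactly one operand is true.
Substitute: u=False, p=True.
False xor True evaluates to True.

True


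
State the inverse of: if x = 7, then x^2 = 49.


The inverse of (P → Q) is (¬P → ¬Q). It is equivalent to the converse, not to the original.
Here P = 'x = 7' and Q = 'x^2 = 49'.

If not (x = 7), then not (x^2 = 49).


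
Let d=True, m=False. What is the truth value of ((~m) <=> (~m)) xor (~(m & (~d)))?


Substitute d=True, m=False:
~m = True
~m = True
(~m) <=> (~m) = True <=> True = True
~d = False
m & (~d) = False & False = False
~(m & (~d)) = True
((~m) <=> (~m)) xor (~(m & (~d))) = True xor True = False

False


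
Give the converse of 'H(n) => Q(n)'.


The converse of (P → Q) is (Q → P). It is not in general equivalent to the original.
Here P = 'H(n)' and Q = 'Q(n)'.

If Q(n), then H(n).


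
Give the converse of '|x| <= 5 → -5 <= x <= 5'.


The converse of (P → Q) is (Q → P). It is not in general equivalent to the original.
Here P = '|x| <= 5' and Q = '-5 <= x <= 5'.

If -5 <= x <= 5, then |x| <= 5.


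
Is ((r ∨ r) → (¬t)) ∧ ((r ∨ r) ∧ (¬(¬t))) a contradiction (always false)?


Truth table over {r, t}:
r | t | φ
---------
F | F | F
T | F | F
F | T | F
T | T | F
Every row is false.

Yes, it is a contradiction.


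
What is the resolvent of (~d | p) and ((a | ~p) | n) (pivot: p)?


The clauses contain complementary literals p and ~p.
Resolution eliminates this pair and disjoins the remaining literals (merging duplicates).

((~d | a) | n)


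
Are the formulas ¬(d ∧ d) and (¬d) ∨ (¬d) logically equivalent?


Compare truth tables:
d | φ | ψ
---------
F | T | T
T | F | F
The columns φ and ψ agree on every row.

Yes, they are logically equivalent.


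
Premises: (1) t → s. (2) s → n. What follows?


Hypothetical syllogism: from (P → Q) and (Q → R), infer (P → R).
Chain the two implications through the shared middle term 's'.

t → n


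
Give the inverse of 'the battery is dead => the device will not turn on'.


The inverse of (P → Q) is (¬P → ¬Q). It is equivalent to the converse, not to the original.
Here P = 'the battery is dead' and Q = 'the device will not turn on'.

If not (the battery is dead), then not (the device will not turn on).


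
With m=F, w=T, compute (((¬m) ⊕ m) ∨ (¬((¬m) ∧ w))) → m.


Substitute m=F, w=T:
¬m = T
(¬m) ⊕ m = T ⊕ F = T
¬m = T
(¬m) ∧ w = T ∧ T = T
¬((¬m) ∧ w) = F
((¬m) ⊕ m) ∨ (¬((¬m) ∧ w)) = T ∨ F = T
(((¬m) ⊕ m) ∨ (¬((¬m) ∧ w))) → m = T → F = F

F


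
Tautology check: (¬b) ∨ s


Build the truth table over {b, s}:
b | s | φ
---------
F | F | T
T | F | F
F | T | T
T | T | T
Counterexample at row 2: with b=T, s=F, the formula is F.

No, it is not a tautology.


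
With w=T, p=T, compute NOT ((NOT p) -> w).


Substitute w=T, p=T:
NOT p = F
(NOT p) -> w = F -> T = T
NOT ((NOT p) -> w) = F

F


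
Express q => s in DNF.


Step 1: Rewrite q → s as ¬q ∨ s.

(~q) | s


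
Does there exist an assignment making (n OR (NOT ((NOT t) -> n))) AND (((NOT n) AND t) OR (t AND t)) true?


Search for a satisfying assignment over {n, t}.
Try n=T, t=T: the formula evaluates to T.
A satisfying assignment exists.

Satisfiable.


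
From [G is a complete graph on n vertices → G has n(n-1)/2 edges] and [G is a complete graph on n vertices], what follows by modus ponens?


Modus ponens: from (P → Q) and P, infer Q.
P = 'G is a complete graph on n vertices' is asserted, and P → Q holds, so Q follows.

G has n(n-1)/2 edges.


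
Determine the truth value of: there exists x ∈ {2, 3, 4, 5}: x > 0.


Evaluate the predicate on each element: 2:T, 3:T, 4:T, 5:T.
Witness x = 2 satisfies the predicate.

T


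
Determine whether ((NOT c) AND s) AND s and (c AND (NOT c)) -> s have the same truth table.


Compare truth tables:
c | s | φ | ψ
-------------
F | F | F | T
T | F | F | T
F | T | T | T
T | T | F | T
They differ at row 1 (c=F, s=F): φ=F but ψ=T.

No, they are not logically equivalent.


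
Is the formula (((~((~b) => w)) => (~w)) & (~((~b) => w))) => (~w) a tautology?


Build the truth table over {b, w}:
b | w | φ
---------
False | False | True
True | False | True
False | True | True
True | True | True
Every row evaluates to true.

Yes, it is a tautology.


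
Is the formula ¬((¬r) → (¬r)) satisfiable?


Check all 2 assignments over {r}:
r | φ
-----
F | F
T | F
No assignment makes the formula true.

Unsatisfiable.


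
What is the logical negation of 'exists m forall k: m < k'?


Negation flips each quantifier (∀↔∃) and negates the inner predicate.
¬(exists m forall k: φ) = forall m exists k: ¬φ.

forall m exists k: ~(m < k)


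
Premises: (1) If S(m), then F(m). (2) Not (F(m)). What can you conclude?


Modus tollens: from (P → Q) and ¬Q, infer ¬P.
Q = 'F(m)' is denied; since P → Q, P must also fail.

Not (S(m)).


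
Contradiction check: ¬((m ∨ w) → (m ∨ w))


Truth table over {m, w}:
m | w | φ
---------
F | F | F
T | F | F
F | T | F
T | T | F
Every row is false.

Yes, it is a contradiction.


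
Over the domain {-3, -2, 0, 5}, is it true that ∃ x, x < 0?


Evaluate the predicate on each element: -3:T, -2:T, 0:F, 5:F.
Witness x = -3 satisfies the predicate.

T


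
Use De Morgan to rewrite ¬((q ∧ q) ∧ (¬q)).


De Morgan: the negation of a conjunction is the disjunction of the negations.
Distribute ¬ across ∧, flipping it to ∨, and negate each literal.

((¬q) ∨ (¬q)) ∨ q


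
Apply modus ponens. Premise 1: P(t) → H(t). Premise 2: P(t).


Modus ponens: from (P → Q) and P, infer Q.
P = 'P(t)' is asserted, and P → Q holds, so Q follows.

H(t).


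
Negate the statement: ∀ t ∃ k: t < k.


Negation flips each quantifier (∀↔∃) and negates the inner predicate.
¬(∀ t ∃ k: φ) = ∃ t ∀ k: ¬φ.

∃ t ∀ k: ¬(t < k)


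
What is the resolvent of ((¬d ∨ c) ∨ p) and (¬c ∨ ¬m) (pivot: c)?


The clauses contain complementary literals c and ¬c.
Resolution eliminates this pair and disjoins the remaining literals (merging duplicates).

((p ∨ ¬d) ∨ ¬m)


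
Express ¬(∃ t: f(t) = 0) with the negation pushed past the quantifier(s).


¬(∀ x: φ) = ∃ x: ¬φ, and ¬(∃ x: φ) = ∀ x: ¬φ.
Apply to the existential statement.

∀ t: ¬(f(t) = 0)


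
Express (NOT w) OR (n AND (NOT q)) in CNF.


Step 1: Distribute ∨ over ∧: (¬w) ∨ (n ∧ (¬q)) = ((¬w) ∨ n) ∧ ((¬w) ∨ (¬q)).

((NOT w) OR n) AND ((NOT w) OR (NOT q))


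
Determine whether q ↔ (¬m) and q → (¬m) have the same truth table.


Compare truth tables:
m | q | φ | ψ
-------------
F | F | F | T
T | F | T | T
F | T | T | T
T | T | F | F
They differ at row 1 (m=F, q=F): φ=F but ψ=T.

No, they are not logically equivalent.


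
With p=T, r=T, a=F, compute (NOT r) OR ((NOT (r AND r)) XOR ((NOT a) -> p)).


Substitute p=T, r=T, a=F:
NOT r = F
r AND r = T AND T = T
NOT (r AND r) = F
NOT a = T
(NOT a) -> p = T -> T = T
(NOT (r AND r)) XOR ((NOT a) -> p) = F XOR T = T
(NOT r) OR ((NOT (r AND r)) XOR ((NOT a) -> p)) = F OR T = T

T


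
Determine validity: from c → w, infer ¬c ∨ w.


This matches the form of material implication: the conclusion follows in every model of the premises.

Valid.


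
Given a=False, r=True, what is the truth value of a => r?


Implication is false only when antecedent is true and consequent is false.
Substitute: a=False, r=True.
False => True evaluates to True.

True


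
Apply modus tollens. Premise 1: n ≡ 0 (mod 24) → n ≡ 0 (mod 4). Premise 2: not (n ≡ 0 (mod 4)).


Modus tollens: from (P → Q) and ¬Q, infer ¬P.
Q = 'n ≡ 0 (mod 4)' is denied; since P → Q, P must also fail.

Not (n ≡ 0 (mod 24)).


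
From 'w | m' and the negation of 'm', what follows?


Disjunctive syllogism: from (P ∨ Q) and ¬P, infer Q.
One disjunct, 'm', is ruled out; the other must hold.

w


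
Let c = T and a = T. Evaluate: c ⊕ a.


Exclusive or is true when exactly one operand is true.
Substitute: c=T, a=T.
T ⊕ T evaluates to F.

F


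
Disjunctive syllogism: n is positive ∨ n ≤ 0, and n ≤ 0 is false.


Disjunctive syllogism: from (P ∨ Q) and ¬P, infer Q.
One disjunct, 'n ≤ 0', is ruled out; the other must hold.

n is positive


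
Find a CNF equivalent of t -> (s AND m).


Step 1: Rewrite t → (s ∧ m) as ¬t ∨ (s ∧ m).
Step 2: Distribute ∨ over ∧.

((NOT t) OR s) AND ((NOT t) OR m)


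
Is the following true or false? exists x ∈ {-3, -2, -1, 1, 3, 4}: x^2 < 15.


Evaluate the predicate on each element: -3:True, -2:True, -1:True, 1:True, 3:True, 4:False.
Witness x = -3 satisfies the predicate.

True


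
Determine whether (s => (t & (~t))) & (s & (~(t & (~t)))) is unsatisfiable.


Truth table over {s, t}:
s | t | φ
---------
False | False | False
True | False | False
False | True | False
True | True | False
Every row is false.

Yes, it is a contradiction.


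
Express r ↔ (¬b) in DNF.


Step 1: r ↔ (¬b) is true exactly when both agree: (r ∧ (¬b)) ∨ (¬r ∧ ¬(¬b)).
Step 2: Eliminate any double negations (¬¬X = X).

(r ∧ (¬b)) ∨ ((¬r) ∧ b)


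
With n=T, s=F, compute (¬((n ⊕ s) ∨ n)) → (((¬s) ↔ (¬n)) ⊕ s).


Substitute n=T, s=F:
n ⊕ s = T ⊕ F = T
(n ⊕ s) ∨ n = T ∨ T = T
¬((n ⊕ s) ∨ n) = F
¬s = T
¬n = F
(¬s) ↔ (¬n) = T ↔ F = F
((¬s) ↔ (¬n)) ⊕ s = F ⊕ F = F
(¬((n ⊕ s) ∨ n)) → (((¬s) ↔ (¬n)) ⊕ s) = F → F = T

T


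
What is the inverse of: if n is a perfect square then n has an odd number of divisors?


The inverse of (P → Q) is (¬P → ¬Q). It is equivalent to the converse, not to the original.
Here P = 'n is a perfect square' and Q = 'n has an odd number of divisors'.

If not (n is a perfect square), then not (n has an odd number of divisors).


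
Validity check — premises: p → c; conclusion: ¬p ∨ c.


This matches the form of material implication: the conclusion follows in every model of the premises.

Valid.


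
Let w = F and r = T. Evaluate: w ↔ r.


Biconditional is true when both operands have the same truth value.
Substitute: w=F, r=T.
F ↔ T evaluates to F.

F


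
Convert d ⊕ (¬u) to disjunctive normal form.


Step 1: d ⊕ (¬u) is true exactly when they disagree: (d ∧ ¬(¬u)) ∨ (¬d ∧ (¬u)).
Step 2: Eliminate any double negations (¬¬X = X).

(d ∧ u) ∨ ((¬d) ∧ (¬u))


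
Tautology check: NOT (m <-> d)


Build the truth table over {d, m}:
d | m | φ
---------
F | F | F
T | F | T
F | T | T
T | T | F
Counterexample at row 1: with d=F, m=F, the formula is F.

No, it is not a tautology.


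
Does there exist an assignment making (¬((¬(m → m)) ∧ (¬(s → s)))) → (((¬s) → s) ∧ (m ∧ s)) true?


Search for a satisfying assignment over {m, s}.
Try m=T, s=T: the formula evaluates to T.
A satisfying assignment exists.

Satisfiable.


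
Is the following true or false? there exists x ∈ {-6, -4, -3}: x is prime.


Evaluate the predicate on each element: -6:F, -4:F, -3:F.
No element satisfies the predicate.

F


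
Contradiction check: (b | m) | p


Truth table over {b, m, p}:
b | m | p | φ
-------------
False | False | False | False
True | False | False | True
False | True | False | True
True | True | False | True
False | False | True | True
True | False | True | True
False | True | True | True
True | True | True | True
Satisfying assignment at row 2: b=True, m=False, p=False gives True.

No, it is not a contradiction.


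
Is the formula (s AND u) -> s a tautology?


Build the truth table over {s, u}:
s | u | φ
---------
F | F | T
T | F | T
F | T | T
T | T | T
Every row evaluates to true.

Yes, it is a tautology.


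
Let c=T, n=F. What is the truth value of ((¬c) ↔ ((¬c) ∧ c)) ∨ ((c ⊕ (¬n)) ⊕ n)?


Substitute c=T, n=F:
¬c = F
¬c = F
(¬c) ∧ c = F ∧ T = F
(¬c) ↔ ((¬c) ∧ c) = F ↔ F = T
¬n = T
c ⊕ (¬n) = T ⊕ T = F
(c ⊕ (¬n)) ⊕ n = F ⊕ F = F
((¬c) ↔ ((¬c) ∧ c)) ∨ ((c ⊕ (¬n)) ⊕ n) = T ∨ F = T

T


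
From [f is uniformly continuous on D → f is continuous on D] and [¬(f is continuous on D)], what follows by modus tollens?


Modus tollens: from (P → Q) and ¬Q, infer ¬P.
Q = 'f is continuous on D' is denied; since P → Q, P must also fail.

Not (f is uniformly continuous on D).


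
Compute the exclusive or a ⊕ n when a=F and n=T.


Exclusive or is true when exactly one operand is true.
Substitute: a=F, n=T.
F ⊕ T evaluates to T.

T


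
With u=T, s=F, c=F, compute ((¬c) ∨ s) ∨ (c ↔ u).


Substitute u=T, s=F, c=F:
¬c = T
(¬c) ∨ s = T ∨ F = T
c ↔ u = F ↔ T = F
((¬c) ∨ s) ∨ (c ↔ u) = T ∨ F = T

T


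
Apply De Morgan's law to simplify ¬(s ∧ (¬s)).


De Morgan: the negation of a conjunction is the disjunction of the negations.
Distribute ¬ across ∧, flipping it to ∨, and negate each literal.

(¬s) ∨ s


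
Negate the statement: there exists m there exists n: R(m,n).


Negation flips each quantifier (∀↔∃) and negates the inner predicate.
¬(there exists m there exists n: φ) = for all m for all n: ¬φ.

for all m for all n: NOT(R(m,n))


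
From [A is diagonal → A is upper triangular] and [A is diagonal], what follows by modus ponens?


Modus ponens: from (P → Q) and P, infer Q.
P = 'A is diagonal' is asserted, and P → Q holds, so Q follows.

A is upper triangular.


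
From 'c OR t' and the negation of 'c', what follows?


Disjunctive syllogism: from (P ∨ Q) and ¬P, infer Q.
One disjunct, 'c', is ruled out; the other must hold.

t


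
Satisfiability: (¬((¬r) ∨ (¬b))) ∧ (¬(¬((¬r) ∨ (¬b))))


Check all 4 assignments over {b, r}:
b | r | φ
---------
F | F | F
T | F | F
F | T | F
T | T | F
No assignment makes the formula true.

Unsatisfiable.


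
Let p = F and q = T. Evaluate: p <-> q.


Biconditional is true when both operands have the same truth value.
Substitute: p=F, q=T.
F <-> T evaluates to F.

F


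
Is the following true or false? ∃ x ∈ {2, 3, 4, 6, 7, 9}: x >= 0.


Evaluate the predicate on each element: 2:T, 3:T, 4:T, 6:T, 7:T, 9:T.
Witness x = 2 satisfies the predicate.

T
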